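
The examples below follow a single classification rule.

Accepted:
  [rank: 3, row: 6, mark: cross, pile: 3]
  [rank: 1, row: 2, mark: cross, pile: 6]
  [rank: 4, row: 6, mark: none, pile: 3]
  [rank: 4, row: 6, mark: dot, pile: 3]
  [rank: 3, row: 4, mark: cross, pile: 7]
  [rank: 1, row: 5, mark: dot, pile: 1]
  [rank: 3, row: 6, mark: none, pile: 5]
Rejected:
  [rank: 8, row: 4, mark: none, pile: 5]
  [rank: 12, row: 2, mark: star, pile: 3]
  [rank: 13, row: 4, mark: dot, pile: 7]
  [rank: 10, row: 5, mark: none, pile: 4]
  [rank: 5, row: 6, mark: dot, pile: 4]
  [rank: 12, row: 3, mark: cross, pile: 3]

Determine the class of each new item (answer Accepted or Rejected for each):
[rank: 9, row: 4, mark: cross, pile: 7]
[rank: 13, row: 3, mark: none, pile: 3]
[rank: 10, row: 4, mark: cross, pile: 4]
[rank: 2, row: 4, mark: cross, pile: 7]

Rejected, Rejected, Rejected, Accepted

All 'Accepted' examples share one property — rank ≤ 4 — and every 'Rejected' example lacks it.
[rank: 9, row: 4, mark: cross, pile: 7]: rank = 9 — fails the rule, so Rejected.
[rank: 13, row: 3, mark: none, pile: 3]: rank = 13 — fails the rule, so Rejected.
[rank: 10, row: 4, mark: cross, pile: 4]: rank = 10 — fails the rule, so Rejected.
[rank: 2, row: 4, mark: cross, pile: 7]: rank = 2 — matches, so Accepted.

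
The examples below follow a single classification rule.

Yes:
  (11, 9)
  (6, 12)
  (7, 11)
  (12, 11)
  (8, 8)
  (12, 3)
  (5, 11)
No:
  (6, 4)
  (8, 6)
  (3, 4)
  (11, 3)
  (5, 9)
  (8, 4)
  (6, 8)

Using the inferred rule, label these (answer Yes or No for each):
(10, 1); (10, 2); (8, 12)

Every 'Yes' example satisfies: sum ≥ 15. None of the 'No' examples do.

No, No, Yes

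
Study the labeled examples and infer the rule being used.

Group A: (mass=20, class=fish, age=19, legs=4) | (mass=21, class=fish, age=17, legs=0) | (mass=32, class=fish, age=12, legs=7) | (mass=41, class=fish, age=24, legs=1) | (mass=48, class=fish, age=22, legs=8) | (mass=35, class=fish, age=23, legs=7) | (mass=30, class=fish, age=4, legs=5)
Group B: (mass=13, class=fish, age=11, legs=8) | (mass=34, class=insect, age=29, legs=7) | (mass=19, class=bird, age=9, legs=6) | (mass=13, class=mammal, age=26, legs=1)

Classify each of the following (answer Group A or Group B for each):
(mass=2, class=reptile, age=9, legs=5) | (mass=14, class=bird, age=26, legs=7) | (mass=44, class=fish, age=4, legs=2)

Group B, Group B, Group A

The pattern is that an item is 'Group A' exactly when: class is fish AND mass ≥ 19.
Group B: (mass=2, class=reptile, age=9, legs=5), since class is reptile, mass = 2.
Group B: (mass=14, class=bird, age=26, legs=7), since class is bird, mass = 14.
Group A: (mass=44, class=fish, age=4, legs=2), since class is fish, mass = 44.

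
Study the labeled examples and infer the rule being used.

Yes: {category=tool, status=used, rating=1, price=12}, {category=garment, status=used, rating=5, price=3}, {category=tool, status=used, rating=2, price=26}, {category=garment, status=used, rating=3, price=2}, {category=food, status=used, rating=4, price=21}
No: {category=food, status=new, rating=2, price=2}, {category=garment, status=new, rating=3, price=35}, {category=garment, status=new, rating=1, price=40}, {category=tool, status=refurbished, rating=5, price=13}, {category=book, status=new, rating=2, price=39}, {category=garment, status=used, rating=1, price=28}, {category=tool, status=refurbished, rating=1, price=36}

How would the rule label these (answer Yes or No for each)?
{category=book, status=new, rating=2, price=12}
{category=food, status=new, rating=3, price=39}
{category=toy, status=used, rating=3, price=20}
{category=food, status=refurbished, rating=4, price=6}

The classifier is using: status is used AND price ≤ 26.
{category=book, status=new, rating=2, price=12}: status is new, price = 12 — fails this test, so No. {category=food, status=new, rating=3, price=39}: status is new, price = 39 — fails this test, so No. {category=toy, status=used, rating=3, price=20}: status is used, price = 20 — satisfies this, so Yes. {category=food, status=refurbished, rating=4, price=6}: status is refurbished, price = 6 — fails this test, so No.

No, No, Yes, No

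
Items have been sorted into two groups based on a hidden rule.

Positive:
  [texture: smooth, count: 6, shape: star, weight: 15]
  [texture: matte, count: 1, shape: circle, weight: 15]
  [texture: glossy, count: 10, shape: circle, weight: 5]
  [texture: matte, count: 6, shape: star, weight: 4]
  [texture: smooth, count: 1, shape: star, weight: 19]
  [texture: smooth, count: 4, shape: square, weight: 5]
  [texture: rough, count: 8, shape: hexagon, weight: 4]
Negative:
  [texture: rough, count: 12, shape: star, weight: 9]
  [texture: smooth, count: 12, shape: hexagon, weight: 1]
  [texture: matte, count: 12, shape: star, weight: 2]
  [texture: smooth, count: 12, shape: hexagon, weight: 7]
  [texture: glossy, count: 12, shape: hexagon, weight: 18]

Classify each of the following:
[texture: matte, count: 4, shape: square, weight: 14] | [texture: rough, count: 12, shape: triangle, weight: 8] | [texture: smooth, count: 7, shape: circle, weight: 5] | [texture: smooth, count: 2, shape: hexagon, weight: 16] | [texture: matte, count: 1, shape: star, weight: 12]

Positive, Negative, Positive, Positive, Positive

Every 'Positive' example satisfies: count ≤ 10. None of the 'Negative' examples do.
[texture: matte, count: 4, shape: square, weight: 14]: count = 4 — satisfies this, so Positive.
[texture: rough, count: 12, shape: triangle, weight: 8]: count = 12 — does not pass, so Negative.
[texture: smooth, count: 7, shape: circle, weight: 5]: count = 7 — satisfies this, so Positive.
[texture: smooth, count: 2, shape: hexagon, weight: 16]: count = 2 — satisfies this, so Positive.
[texture: matte, count: 1, shape: star, weight: 12]: count = 1 — satisfies this, so Positive.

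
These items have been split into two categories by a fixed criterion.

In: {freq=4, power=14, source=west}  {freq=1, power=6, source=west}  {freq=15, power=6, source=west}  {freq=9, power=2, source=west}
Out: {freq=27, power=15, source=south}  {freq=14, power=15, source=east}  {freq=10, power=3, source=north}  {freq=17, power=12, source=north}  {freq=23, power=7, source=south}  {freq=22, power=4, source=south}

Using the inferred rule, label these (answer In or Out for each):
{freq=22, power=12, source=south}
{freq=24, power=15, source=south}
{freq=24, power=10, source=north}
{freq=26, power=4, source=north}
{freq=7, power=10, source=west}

Out, Out, Out, Out, In

The pattern is that an item is 'In' exactly when: source is west.
{freq=22, power=12, source=south}: source is south, fails the rule → Out.
{freq=24, power=15, source=south}: source is south, fails the rule → Out.
{freq=24, power=10, source=north}: source is north, fails the rule → Out.
{freq=26, power=4, source=north}: source is north, fails the rule → Out.
{freq=7, power=10, source=west}: source is west, matches → In.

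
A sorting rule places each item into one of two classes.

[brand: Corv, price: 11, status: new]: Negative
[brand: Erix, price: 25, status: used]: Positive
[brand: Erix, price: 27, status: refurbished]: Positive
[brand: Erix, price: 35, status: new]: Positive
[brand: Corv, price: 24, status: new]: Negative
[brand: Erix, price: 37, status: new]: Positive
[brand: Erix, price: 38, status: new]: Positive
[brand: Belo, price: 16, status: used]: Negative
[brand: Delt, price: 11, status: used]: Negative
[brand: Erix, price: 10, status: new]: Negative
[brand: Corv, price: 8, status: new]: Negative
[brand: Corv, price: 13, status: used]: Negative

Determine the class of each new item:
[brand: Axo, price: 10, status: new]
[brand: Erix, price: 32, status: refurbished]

Negative, Positive

'Positive' ⟺ price ≥ 25.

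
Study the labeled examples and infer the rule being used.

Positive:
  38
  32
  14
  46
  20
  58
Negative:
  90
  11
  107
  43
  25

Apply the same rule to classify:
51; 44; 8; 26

Negative, Positive, Positive, Positive

The pattern is that an item is 'Positive' exactly when: even AND at most 58.
51 → 51 is odd, 51 ≤ 58 → Negative. 44 → 44 is even, 44 ≤ 58 → Positive. 8 → 8 is even, 8 ≤ 58 → Positive. 26 → 26 is even, 26 ≤ 58 → Positive.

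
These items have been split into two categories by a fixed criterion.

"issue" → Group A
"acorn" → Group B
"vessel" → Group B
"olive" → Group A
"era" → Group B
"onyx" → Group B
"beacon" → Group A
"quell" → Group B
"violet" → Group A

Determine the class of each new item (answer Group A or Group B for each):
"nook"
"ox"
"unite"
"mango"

Group B, Group B, Group A, Group B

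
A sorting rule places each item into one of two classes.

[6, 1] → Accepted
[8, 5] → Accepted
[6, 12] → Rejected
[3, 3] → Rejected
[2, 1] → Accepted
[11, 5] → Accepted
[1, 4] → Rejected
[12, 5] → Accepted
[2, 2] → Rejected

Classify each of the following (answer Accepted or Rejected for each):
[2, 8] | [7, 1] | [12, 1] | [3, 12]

The distinguishing property — first > second — holds for all the 'Accepted' cases and none of the 'Rejected' cases.
[2, 8]: Rejected (2 < 8).
[7, 1]: Accepted (7 > 1).
[12, 1]: Accepted (12 > 1).
[3, 12]: Rejected (3 < 12).

Rejected, Accepted, Accepted, Rejected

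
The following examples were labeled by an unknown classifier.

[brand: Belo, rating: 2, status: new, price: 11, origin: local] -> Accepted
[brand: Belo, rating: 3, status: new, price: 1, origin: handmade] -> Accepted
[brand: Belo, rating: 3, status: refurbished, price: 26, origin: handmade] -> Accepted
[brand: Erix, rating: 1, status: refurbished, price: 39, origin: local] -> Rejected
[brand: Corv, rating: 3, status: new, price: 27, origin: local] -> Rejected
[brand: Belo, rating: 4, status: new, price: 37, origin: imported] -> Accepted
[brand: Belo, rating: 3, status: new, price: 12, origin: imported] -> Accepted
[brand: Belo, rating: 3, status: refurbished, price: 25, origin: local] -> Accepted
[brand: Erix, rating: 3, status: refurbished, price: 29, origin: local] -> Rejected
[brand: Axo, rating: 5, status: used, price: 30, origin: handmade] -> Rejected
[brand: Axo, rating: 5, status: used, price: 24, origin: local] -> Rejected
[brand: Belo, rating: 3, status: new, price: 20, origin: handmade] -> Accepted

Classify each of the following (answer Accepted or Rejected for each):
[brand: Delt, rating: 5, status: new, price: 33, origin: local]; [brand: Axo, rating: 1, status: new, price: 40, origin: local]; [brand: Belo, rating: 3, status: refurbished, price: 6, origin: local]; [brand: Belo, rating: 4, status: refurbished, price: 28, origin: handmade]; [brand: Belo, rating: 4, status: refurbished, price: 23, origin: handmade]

Every 'Accepted' example satisfies: brand is Belo. None of the 'Rejected' examples do.

Rejected, Rejected, Accepted, Accepted, Accepted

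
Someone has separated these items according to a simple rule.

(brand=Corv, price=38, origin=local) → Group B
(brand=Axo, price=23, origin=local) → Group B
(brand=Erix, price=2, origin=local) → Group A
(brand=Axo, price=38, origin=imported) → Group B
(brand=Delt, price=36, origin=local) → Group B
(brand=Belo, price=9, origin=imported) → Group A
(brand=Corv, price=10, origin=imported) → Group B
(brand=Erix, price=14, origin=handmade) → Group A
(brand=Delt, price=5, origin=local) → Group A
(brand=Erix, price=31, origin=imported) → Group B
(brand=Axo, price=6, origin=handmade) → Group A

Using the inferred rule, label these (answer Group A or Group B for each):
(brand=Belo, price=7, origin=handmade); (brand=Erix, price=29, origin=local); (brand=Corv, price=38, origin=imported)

The classifier is using: origin is handmade OR price ≤ 9.
(brand=Belo, price=7, origin=handmade) — origin is handmade, price = 7, hence Group A.
(brand=Erix, price=29, origin=local) — origin is local, price = 29, hence Group B.
(brand=Corv, price=38, origin=imported) — origin is imported, price = 38, hence Group B.

Group A, Group B, Group B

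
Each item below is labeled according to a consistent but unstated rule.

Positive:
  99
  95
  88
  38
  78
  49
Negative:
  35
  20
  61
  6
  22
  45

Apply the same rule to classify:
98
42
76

Positive, Negative, Positive

The classifier is using: digit sum ≥ 10.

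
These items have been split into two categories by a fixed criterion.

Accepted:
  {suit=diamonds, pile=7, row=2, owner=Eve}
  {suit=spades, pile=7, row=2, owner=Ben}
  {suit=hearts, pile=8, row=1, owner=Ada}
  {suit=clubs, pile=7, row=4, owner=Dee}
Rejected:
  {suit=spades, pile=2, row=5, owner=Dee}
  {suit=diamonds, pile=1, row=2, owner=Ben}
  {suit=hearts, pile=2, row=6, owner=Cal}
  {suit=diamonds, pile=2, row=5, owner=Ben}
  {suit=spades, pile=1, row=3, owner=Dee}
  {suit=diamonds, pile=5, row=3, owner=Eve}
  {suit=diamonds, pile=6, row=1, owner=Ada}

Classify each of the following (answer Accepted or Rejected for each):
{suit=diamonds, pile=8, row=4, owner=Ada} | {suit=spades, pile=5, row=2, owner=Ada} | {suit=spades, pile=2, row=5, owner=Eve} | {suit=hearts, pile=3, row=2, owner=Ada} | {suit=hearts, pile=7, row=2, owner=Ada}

Accepted, Rejected, Rejected, Rejected, Accepted

One predicate separates the groups cleanly: pile ≥ 7.
Accepted: {suit=diamonds, pile=8, row=4, owner=Ada}, since pile = 8. Rejected: {suit=spades, pile=5, row=2, owner=Ada}, since pile = 5. Rejected: {suit=spades, pile=2, row=5, owner=Eve}, since pile = 2. Rejected: {suit=hearts, pile=3, row=2, owner=Ada}, since pile = 3. Accepted: {suit=hearts, pile=7, row=2, owner=Ada}, since pile = 7.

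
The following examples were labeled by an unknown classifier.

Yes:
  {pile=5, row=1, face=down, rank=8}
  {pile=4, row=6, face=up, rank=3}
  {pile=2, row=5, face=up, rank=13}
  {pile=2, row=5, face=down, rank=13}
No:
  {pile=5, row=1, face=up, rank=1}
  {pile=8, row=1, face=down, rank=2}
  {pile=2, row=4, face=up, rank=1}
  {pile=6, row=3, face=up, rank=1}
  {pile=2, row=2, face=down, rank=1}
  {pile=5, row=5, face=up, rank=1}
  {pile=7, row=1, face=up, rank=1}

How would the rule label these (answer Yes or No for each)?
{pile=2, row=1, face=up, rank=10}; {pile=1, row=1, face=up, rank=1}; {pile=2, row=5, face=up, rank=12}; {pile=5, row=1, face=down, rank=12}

'Yes' ⟺ rank ≥ 3.
{pile=2, row=1, face=up, rank=10} → rank = 10 → Yes. {pile=1, row=1, face=up, rank=1} → rank = 1 → No. {pile=2, row=5, face=up, rank=12} → rank = 12 → Yes. {pile=5, row=1, face=down, rank=12} → rank = 12 → Yes.

Yes, No, Yes, Yes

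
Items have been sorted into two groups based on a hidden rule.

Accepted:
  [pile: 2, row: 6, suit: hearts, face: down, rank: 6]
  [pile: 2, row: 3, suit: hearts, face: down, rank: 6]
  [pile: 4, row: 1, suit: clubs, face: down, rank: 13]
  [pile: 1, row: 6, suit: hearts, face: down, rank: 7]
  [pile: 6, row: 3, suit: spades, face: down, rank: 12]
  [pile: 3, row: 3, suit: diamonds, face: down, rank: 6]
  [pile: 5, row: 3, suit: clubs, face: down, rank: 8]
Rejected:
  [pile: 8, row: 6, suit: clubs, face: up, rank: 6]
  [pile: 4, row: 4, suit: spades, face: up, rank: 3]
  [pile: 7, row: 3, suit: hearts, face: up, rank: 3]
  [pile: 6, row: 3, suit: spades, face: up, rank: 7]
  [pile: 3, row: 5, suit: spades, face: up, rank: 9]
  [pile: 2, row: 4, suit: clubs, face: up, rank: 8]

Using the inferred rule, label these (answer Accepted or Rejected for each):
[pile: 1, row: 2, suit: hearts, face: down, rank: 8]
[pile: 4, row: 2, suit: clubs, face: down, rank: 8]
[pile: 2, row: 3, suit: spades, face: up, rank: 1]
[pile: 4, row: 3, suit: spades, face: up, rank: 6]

Accepted, Accepted, Rejected, Rejected

The pattern is that an item is 'Accepted' exactly when: face is down.
[pile: 1, row: 2, suit: hearts, face: down, rank: 8]: face is down — satisfies this, so Accepted.
[pile: 4, row: 2, suit: clubs, face: down, rank: 8]: face is down — satisfies this, so Accepted.
[pile: 2, row: 3, suit: spades, face: up, rank: 1]: face is up — does not pass, so Rejected.
[pile: 4, row: 3, suit: spades, face: up, rank: 6]: face is up — does not pass, so Rejected.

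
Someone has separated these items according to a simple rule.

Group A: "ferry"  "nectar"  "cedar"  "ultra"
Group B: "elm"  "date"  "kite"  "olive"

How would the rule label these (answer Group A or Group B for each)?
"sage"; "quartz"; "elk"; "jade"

The distinguishing property — contains 'r' — holds for all the 'Group A' cases and none of the 'Group B' cases.

Group B, Group A, Group B, Group B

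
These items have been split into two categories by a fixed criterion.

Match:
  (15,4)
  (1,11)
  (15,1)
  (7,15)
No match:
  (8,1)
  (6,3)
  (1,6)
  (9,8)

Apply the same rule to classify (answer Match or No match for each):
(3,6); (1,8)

All 'Match' examples share one property — max ≥ 11 — and every 'No match' example lacks it.
(3,6) — max 6, hence No match. (1,8) — max 8, hence No match.

No match, No match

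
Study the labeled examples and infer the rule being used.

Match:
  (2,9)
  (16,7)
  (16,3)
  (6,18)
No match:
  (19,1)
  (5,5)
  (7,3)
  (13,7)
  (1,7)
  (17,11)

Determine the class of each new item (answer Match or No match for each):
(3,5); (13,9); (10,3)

No match, No match, Match

Every 'Match' example satisfies: first is even. None of the 'No match' examples do.
(3,5): No match (first 3). (13,9): No match (first 13). (10,3): Match (first 10).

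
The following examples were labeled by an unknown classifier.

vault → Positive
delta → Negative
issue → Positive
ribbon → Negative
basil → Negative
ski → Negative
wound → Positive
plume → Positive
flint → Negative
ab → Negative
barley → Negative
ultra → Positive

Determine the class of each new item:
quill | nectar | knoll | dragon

Positive, Negative, Negative, Negative

Looking at the examples, the only property every 'Positive' case has and every 'Negative' case lacks is: contains 'u'.
Positive: quill, since has 'u'. Negative: nectar, since no 'u'. Negative: knoll, since no 'u'. Negative: dragon, since no 'u'.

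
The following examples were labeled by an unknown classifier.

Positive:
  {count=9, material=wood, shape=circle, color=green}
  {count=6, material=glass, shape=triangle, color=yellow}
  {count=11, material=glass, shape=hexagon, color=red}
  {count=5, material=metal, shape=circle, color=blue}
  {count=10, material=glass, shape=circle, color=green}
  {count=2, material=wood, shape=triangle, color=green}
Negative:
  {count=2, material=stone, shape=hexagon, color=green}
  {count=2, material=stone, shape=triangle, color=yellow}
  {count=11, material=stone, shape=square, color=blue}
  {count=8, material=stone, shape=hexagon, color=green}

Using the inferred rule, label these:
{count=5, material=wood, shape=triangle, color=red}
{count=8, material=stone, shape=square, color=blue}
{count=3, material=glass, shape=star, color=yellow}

Positive, Negative, Positive

The common property of the 'Positive' items is: material is not stone. No 'Negative' item has it.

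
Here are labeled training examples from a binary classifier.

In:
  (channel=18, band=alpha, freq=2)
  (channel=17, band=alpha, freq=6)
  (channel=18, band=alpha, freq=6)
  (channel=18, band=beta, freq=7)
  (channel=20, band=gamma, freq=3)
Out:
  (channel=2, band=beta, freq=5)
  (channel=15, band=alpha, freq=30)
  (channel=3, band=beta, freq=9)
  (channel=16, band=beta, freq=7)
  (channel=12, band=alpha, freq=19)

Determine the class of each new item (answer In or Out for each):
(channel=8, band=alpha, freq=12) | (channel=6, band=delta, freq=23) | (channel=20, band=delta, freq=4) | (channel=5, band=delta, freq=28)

Out, Out, In, Out

The pattern is that an item is 'In' exactly when: channel ≥ 17.
Out: (channel=8, band=alpha, freq=12), since channel = 8.
Out: (channel=6, band=delta, freq=23), since channel = 6.
In: (channel=20, band=delta, freq=4), since channel = 20.
Out: (channel=5, band=delta, freq=28), since channel = 5.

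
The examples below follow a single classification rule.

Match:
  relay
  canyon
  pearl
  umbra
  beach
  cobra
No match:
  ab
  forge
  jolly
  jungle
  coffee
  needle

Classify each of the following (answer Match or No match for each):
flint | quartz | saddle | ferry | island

Rule: length ≥ 5 AND contains 'a'. This holds for each 'Match' example and fails for each 'No match' one.
flint → length 5, no 'a' → No match. quartz → length 6, has 'a' → Match. saddle → length 6, has 'a' → Match. ferry → length 5, no 'a' → No match. island → length 6, has 'a' → Match.

No match, Match, Match, No match, Match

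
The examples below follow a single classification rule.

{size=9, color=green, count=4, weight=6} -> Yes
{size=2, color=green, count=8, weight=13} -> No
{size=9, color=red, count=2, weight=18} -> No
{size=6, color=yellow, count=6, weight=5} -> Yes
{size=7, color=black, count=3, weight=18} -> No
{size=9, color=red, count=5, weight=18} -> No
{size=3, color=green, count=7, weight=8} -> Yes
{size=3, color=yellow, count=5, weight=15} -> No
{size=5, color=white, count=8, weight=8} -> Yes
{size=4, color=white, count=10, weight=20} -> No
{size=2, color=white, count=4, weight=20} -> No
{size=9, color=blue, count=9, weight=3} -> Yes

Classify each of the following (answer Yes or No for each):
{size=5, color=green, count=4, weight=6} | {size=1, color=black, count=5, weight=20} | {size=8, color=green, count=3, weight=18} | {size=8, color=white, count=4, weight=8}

Yes, No, No, Yes

The classifier is using: weight ≤ 8.
{size=5, color=green, count=4, weight=6}: weight = 6 — passes, so Yes. {size=1, color=black, count=5, weight=20}: weight = 20 — lacks this property, so No. {size=8, color=green, count=3, weight=18}: weight = 18 — lacks this property, so No. {size=8, color=white, count=4, weight=8}: weight = 8 — passes, so Yes.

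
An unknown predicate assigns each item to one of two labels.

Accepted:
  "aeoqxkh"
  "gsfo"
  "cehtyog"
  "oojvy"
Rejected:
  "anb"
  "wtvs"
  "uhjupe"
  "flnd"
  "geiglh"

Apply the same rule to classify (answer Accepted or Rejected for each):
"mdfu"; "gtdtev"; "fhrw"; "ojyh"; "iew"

Rejected, Rejected, Rejected, Accepted, Rejected

One predicate separates the groups cleanly: contains 'o'.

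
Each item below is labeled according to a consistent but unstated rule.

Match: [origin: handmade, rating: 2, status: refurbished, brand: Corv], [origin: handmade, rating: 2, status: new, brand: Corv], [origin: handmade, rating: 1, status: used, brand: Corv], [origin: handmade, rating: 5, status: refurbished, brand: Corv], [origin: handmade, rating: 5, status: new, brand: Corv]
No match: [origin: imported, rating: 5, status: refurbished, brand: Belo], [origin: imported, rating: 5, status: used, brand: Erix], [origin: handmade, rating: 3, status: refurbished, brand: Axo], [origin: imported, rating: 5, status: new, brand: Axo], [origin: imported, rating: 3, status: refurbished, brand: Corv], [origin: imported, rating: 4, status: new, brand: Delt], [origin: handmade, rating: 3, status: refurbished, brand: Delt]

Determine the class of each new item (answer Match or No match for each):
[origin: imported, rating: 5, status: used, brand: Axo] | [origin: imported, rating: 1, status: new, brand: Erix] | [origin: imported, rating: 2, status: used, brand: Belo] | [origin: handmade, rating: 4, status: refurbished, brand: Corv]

A rule that fits every label: origin is handmade AND brand is Corv — true of each 'Match' example, false of each 'No match' one.

No match, No match, No match, Match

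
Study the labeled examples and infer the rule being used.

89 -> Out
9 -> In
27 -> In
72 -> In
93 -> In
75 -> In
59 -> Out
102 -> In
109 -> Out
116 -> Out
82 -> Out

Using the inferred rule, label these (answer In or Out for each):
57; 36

In, In

The classifier is using: multiple of 3.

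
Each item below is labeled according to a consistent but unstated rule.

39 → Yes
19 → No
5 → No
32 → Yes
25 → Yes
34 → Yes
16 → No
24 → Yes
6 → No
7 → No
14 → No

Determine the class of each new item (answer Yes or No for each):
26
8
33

The common property of the 'Yes' items is: at least 24. No 'No' item has it.
26 — 26 ≥ 24, hence Yes.
8 — 8 < 24, hence No.
33 — 33 ≥ 24, hence Yes.

Yes, No, Yes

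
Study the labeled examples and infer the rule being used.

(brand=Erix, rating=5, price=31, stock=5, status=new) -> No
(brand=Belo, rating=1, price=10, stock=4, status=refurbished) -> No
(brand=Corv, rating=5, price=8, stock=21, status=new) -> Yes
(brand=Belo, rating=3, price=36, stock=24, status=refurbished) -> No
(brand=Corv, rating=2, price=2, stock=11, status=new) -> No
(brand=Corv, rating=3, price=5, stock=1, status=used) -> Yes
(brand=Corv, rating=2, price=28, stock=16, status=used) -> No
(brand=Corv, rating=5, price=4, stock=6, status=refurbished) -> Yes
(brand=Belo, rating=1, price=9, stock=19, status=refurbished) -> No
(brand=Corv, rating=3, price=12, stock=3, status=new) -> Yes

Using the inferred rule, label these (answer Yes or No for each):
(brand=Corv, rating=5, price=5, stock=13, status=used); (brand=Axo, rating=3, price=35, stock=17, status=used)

The simplest hypothesis consistent with all the labels is: brand is Corv AND rating ≥ 3.
(brand=Corv, rating=5, price=5, stock=13, status=used) — brand is Corv, rating = 5, hence Yes. (brand=Axo, rating=3, price=35, stock=17, status=used) — brand is Axo, rating = 3, hence No.

Yes, No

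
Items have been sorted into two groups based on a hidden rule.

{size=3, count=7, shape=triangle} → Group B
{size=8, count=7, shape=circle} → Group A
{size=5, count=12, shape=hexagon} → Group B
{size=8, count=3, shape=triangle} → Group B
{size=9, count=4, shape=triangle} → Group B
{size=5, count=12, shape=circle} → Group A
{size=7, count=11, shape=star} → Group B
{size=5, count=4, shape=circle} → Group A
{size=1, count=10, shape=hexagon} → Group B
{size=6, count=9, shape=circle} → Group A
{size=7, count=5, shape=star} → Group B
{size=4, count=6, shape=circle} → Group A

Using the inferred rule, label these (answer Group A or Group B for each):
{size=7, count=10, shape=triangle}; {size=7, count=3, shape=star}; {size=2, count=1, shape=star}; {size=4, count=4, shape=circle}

A rule that fits every label: shape is circle — true of each 'Group A' example, false of each 'Group B' one.
{size=7, count=10, shape=triangle}: shape is triangle, fails this test → Group B. {size=7, count=3, shape=star}: shape is star, fails this test → Group B. {size=2, count=1, shape=star}: shape is star, fails this test → Group B. {size=4, count=4, shape=circle}: shape is circle, fits → Group A.

Group B, Group B, Group B, Group A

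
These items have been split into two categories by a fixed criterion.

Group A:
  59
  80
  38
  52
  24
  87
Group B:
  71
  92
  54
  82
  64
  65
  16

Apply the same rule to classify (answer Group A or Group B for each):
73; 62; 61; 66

Group A, Group B, Group B, Group A

'Group A' ⟺ ≡ 3 (mod 7).
73 — 73 mod 7 = 3, hence Group A.
62 — 62 mod 7 = 6, hence Group B.
61 — 61 mod 7 = 5, hence Group B.
66 — 66 mod 7 = 3, hence Group A.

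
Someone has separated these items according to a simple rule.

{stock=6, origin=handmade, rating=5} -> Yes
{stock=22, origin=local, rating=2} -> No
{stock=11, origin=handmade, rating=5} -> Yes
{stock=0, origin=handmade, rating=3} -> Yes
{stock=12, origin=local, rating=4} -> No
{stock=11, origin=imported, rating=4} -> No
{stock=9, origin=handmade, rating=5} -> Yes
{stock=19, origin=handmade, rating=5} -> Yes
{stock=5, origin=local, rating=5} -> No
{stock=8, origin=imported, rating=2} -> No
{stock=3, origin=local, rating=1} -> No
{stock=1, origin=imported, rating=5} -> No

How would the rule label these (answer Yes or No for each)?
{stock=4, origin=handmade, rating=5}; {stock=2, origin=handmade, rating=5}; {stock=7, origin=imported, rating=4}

All 'Yes' examples share one property — origin is handmade — and every 'No' example lacks it.
Yes: {stock=4, origin=handmade, rating=5}, since origin is handmade.
Yes: {stock=2, origin=handmade, rating=5}, since origin is handmade.
No: {stock=7, origin=imported, rating=4}, since origin is imported.

Yes, Yes, No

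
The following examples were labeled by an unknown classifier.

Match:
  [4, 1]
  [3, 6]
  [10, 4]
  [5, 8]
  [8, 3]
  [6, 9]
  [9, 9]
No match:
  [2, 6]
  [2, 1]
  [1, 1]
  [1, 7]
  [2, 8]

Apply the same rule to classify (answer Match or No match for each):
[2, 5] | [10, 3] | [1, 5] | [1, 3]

The pattern is that an item is 'Match' exactly when: first ≥ 3.
[2, 5] — first 2, hence No match. [10, 3] — first 10, hence Match. [1, 5] — first 1, hence No match. [1, 3] — first 1, hence No match.

No match, Match, No match, No match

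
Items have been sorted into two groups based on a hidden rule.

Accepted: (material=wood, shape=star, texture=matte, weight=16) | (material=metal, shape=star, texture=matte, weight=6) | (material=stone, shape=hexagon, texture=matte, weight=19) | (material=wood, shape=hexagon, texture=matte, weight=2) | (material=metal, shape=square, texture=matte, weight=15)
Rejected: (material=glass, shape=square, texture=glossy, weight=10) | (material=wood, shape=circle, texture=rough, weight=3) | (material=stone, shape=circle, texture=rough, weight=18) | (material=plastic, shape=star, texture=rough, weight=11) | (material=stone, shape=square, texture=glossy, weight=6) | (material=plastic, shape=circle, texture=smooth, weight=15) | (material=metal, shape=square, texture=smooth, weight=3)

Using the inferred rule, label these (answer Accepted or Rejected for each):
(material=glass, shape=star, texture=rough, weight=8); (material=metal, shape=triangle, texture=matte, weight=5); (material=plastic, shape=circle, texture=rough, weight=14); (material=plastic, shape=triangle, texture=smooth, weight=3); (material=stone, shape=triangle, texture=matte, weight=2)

The pattern is that an item is 'Accepted' exactly when: texture is matte.

Rejected, Accepted, Rejected, Rejected, Accepted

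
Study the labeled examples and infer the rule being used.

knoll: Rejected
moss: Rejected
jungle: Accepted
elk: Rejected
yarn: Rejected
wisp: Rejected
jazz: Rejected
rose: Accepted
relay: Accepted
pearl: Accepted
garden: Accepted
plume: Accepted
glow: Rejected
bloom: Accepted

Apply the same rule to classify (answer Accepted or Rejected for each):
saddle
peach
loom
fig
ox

The classifier is using: has ≥ 2 vowels.

Accepted, Accepted, Accepted, Rejected, Rejected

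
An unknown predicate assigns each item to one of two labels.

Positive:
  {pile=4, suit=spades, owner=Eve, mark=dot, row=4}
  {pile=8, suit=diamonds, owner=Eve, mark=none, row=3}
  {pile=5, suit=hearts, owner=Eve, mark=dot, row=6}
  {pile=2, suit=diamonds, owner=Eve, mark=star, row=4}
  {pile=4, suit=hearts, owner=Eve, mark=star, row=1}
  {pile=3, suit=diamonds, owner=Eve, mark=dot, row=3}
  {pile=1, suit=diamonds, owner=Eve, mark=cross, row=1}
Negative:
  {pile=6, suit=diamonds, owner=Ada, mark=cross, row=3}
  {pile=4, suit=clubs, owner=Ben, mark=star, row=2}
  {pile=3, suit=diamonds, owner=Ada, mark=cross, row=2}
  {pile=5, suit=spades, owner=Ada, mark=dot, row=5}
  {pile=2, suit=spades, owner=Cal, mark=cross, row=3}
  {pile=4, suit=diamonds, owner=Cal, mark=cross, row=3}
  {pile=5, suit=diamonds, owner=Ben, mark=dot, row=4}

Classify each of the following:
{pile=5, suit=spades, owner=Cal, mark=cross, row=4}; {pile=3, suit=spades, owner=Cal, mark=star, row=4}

Negative, Negative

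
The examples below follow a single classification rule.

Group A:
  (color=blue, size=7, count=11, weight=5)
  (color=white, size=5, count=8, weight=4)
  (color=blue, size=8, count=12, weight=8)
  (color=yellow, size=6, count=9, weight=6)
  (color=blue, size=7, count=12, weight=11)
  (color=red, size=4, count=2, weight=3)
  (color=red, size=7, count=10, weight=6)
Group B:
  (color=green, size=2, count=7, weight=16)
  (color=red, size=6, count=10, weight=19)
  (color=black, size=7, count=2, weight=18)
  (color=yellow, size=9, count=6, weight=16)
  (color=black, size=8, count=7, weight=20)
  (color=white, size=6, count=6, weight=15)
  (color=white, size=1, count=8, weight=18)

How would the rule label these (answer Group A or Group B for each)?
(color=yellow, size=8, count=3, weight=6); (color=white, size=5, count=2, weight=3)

Group A, Group A

The common property of the 'Group A' items is: weight ≤ 11. No 'Group B' item has it.
(color=yellow, size=8, count=3, weight=6): Group A (weight = 6). (color=white, size=5, count=2, weight=3): Group A (weight = 3).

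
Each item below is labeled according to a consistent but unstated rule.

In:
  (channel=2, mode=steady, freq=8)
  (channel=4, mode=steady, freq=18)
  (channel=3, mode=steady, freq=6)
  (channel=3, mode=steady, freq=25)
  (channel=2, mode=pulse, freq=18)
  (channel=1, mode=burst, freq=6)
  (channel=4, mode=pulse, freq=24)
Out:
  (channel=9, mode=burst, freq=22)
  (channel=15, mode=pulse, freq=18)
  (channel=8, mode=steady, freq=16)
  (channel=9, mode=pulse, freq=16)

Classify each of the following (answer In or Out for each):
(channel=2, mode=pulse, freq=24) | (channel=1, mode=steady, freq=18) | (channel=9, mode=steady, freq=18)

In, In, Out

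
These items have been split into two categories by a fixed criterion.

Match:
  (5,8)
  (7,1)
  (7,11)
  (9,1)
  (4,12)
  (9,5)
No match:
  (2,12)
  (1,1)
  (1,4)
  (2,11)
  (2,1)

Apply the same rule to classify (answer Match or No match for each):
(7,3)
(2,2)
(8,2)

A rule that fits every label: first ≥ 4 — true of each 'Match' example, false of each 'No match' one.

Match, No match, Match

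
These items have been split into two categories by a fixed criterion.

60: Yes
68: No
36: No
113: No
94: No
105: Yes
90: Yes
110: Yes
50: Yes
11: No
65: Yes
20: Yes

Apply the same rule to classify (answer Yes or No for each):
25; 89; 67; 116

Yes, No, No, No

Checking candidate rules against both groups, what survives is: multiple of 5.
Yes: 25, since 25 = 5·5. No: 89, since 89 = 5·17 + 4. No: 67, since 67 = 5·13 + 2. No: 116, since 116 = 5·23 + 1.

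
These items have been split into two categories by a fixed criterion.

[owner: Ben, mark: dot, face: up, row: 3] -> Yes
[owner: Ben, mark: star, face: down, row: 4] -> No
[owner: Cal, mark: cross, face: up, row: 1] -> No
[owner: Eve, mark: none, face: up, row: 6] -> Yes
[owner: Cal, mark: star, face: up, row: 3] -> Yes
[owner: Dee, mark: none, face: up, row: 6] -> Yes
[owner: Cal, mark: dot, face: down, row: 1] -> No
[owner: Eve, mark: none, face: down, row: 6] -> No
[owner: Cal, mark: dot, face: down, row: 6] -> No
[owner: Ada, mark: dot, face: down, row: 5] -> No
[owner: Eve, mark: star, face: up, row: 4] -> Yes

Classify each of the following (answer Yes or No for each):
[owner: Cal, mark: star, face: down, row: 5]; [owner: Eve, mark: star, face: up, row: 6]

The pattern is that an item is 'Yes' exactly when: face is up AND row ≥ 3.

No, Yes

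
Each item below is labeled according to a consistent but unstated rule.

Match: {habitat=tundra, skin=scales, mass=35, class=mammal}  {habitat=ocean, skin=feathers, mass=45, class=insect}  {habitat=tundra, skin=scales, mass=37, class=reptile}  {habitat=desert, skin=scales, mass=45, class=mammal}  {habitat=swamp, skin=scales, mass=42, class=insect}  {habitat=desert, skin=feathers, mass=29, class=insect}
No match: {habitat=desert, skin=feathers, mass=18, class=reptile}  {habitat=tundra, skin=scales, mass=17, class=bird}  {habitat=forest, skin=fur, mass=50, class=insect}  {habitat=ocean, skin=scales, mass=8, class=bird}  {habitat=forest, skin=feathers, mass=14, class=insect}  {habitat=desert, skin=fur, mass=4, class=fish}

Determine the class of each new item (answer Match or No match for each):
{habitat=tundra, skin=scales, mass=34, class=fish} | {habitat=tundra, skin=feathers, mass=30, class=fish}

Match, Match

The common property of the 'Match' items is: mass ≥ 29 AND mass ≤ 45. No 'No match' item has it.
{habitat=tundra, skin=scales, mass=34, class=fish}: Match (mass = 34).
{habitat=tundra, skin=feathers, mass=30, class=fish}: Match (mass = 30).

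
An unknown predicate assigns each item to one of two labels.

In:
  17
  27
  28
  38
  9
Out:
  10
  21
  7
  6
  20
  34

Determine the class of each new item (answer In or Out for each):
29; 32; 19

In, Out, In

'In' ⟺ digit sum ≥ 8.
29: digit sum 2+9 = 11, satisfies this → In.
32: digit sum 3+2 = 5, fails the rule → Out.
19: digit sum 1+9 = 10, satisfies this → In.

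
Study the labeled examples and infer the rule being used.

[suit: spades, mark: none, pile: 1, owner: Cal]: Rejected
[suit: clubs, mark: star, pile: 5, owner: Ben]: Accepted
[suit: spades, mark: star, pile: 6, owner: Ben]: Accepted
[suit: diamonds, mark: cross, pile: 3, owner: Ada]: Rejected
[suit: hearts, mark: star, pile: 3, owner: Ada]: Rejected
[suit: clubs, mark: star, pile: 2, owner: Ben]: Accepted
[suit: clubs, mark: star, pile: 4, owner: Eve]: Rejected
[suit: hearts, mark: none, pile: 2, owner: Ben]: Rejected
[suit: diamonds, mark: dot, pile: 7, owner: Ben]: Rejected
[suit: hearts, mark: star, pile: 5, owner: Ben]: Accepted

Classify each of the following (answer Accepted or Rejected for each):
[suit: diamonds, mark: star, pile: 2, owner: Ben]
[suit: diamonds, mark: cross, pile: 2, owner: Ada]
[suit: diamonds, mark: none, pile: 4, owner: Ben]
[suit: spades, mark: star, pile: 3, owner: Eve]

Accepted, Rejected, Rejected, Rejected

The simplest hypothesis consistent with all the labels is: mark is star AND owner is Ben.
[suit: diamonds, mark: star, pile: 2, owner: Ben] → mark is star, owner is Ben → Accepted.
[suit: diamonds, mark: cross, pile: 2, owner: Ada] → mark is cross, owner is Ada → Rejected.
[suit: diamonds, mark: none, pile: 4, owner: Ben] → mark is none, owner is Ben → Rejected.
[suit: spades, mark: star, pile: 3, owner: Eve] → mark is star, owner is Eve → Rejected.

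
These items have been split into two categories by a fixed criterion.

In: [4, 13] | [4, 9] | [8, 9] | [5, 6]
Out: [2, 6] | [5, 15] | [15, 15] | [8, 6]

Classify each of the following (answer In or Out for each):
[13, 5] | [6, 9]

Comparing the two groups points to one rule — sum is odd.

Out, In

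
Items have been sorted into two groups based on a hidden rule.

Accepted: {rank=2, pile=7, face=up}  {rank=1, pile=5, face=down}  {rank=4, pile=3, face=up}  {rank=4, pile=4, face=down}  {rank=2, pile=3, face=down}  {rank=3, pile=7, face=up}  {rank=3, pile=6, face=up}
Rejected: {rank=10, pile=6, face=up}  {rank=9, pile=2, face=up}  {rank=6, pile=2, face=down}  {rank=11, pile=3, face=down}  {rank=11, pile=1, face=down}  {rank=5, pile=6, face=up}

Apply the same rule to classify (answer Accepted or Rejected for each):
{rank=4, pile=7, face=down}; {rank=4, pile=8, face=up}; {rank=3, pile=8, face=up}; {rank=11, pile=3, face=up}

Accepted, Accepted, Accepted, Rejected

One predicate separates the groups cleanly: rank ≤ 4.
{rank=4, pile=7, face=down}: rank = 4 — passes, so Accepted.
{rank=4, pile=8, face=up}: rank = 4 — passes, so Accepted.
{rank=3, pile=8, face=up}: rank = 3 — passes, so Accepted.
{rank=11, pile=3, face=up}: rank = 11 — fails this test, so Rejected.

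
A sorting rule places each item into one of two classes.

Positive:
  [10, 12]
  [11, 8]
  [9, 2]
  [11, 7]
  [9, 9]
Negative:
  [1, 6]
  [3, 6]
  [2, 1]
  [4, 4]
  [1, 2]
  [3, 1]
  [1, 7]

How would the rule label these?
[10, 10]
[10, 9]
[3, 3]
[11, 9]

Every 'Positive' example satisfies: sum ≥ 11. None of the 'Negative' examples do.

Positive, Positive, Negative, Positive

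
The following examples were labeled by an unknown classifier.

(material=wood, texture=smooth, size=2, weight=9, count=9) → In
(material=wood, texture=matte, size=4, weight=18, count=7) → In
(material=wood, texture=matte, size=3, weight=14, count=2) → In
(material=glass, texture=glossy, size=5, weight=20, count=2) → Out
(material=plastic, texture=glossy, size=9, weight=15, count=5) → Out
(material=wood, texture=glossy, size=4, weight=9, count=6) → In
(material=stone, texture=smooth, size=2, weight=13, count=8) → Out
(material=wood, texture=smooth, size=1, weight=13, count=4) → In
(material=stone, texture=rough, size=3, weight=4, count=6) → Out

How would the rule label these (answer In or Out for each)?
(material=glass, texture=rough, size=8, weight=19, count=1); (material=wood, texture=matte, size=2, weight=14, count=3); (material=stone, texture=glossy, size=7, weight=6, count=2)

Looking at the examples, the only property every 'In' case has and every 'Out' case lacks is: material is wood.

Out, In, Out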